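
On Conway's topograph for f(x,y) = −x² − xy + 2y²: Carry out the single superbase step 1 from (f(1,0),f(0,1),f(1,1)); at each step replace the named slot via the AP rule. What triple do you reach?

start (-1,2,0) = (f(1,0),f(0,1),f(1,1))
replace slot 1: 2·(2+0) − (-1) = 5 → (5,2,0)

5,2,0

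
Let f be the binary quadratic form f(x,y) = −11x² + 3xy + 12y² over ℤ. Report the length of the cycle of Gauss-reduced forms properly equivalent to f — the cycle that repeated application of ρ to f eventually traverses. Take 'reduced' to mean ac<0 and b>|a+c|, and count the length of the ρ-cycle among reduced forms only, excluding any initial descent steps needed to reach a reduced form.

D = 537, ⌊√D⌋ = 23
river: ρ → (12,21,-2)
river: ρ → (-2,23,1)
river: ρ → (1,23,-2)
river: ρ → (-2,21,12)
river: ρ → (12,3,-11)
river: ρ → (-11,19,4)
river: ρ → (4,21,-6)
river: ρ → (-6,15,13)
river: ρ → (13,11,-8)
river: ρ → (-8,21,3)
river: ρ → (3,21,-8)
river: ρ → (-8,11,13)
river: ρ → (13,15,-6)
river: ρ → (-6,21,4)
river: ρ → (4,19,-11)
river: ρ → (-11,3,12)
ρ-cycle length = 16 (tail of 0 descent steps not counted)

16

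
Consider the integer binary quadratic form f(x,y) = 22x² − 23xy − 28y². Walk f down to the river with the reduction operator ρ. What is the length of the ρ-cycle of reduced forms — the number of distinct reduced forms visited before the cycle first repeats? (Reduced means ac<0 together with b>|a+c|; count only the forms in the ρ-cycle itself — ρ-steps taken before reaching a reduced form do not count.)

D = 2993, ⌊√D⌋ = 54
descent: ρ → (-28,23,22)  [lands on river]
river: ρ → (22,21,-29)
river: ρ → (-29,37,14)
river: ρ → (14,47,-14)
river: ρ → (-14,37,29)
river: ρ → (29,21,-22)
river: ρ → (-22,23,28)
river: ρ → (28,33,-17)
river: ρ → (-17,35,26)
river: ρ → (26,17,-26)
river: ρ → (-26,35,17)
river: ρ → (17,33,-28)
ρ-cycle length = 12 (tail of 1 descent step not counted)

12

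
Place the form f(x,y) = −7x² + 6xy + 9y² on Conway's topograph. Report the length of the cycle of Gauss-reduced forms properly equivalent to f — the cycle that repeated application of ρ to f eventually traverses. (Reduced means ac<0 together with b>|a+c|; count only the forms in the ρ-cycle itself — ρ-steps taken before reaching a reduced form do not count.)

D = 288, ⌊√D⌋ = 16
river: ρ → (9,12,-4)
river: ρ → (-4,12,9)
river: ρ → (9,6,-7)
river: ρ → (-7,8,8)
river: ρ → (8,8,-7)
river: ρ → (-7,6,9)
ρ-cycle length = 6 (tail of 0 descent steps not counted)

6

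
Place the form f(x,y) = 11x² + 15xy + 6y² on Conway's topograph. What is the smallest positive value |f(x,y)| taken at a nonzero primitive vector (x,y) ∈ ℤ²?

translate: b→-7 (≡15 mod 22), so (11,15,6)→(11,-7,2)
flip: (11,-7,2)→(2,7,11)
translate: b→-1 (≡7 mod 4), so (2,7,11)→(2,-1,5)
reduced (well bottom): (2,-1,5) with a≤c, −a<b≤a
well minimum = a = 2

2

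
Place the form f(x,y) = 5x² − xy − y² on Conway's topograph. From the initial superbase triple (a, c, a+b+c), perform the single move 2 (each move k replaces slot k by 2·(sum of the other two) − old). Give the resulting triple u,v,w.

start (5,-1,3) = (f(1,0),f(0,1),f(1,1))
replace slot 2: 2·(5+3) − (-1) = 17 → (5,17,3)

5,17,3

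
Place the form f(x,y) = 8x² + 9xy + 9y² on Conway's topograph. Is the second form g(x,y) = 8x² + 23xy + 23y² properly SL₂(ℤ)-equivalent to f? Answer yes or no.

D₁ = -207, D₂ = -207
f: translate: b→-7 (≡9 mod 16), so (8,9,9)→(8,-7,8)
f: flip: (8,-7,8)→(8,7,8)
f: reduced (well bottom): (8,7,8) with a≤c, −a<b≤a
g: translate: b→7 (≡23 mod 16), so (8,23,23)→(8,7,8)
g: reduced (well bottom): (8,7,8) with a≤c, −a<b≤a
reduced forms (8, 7, 8) vs (8, 7, 8) ⇒ equivalent

yes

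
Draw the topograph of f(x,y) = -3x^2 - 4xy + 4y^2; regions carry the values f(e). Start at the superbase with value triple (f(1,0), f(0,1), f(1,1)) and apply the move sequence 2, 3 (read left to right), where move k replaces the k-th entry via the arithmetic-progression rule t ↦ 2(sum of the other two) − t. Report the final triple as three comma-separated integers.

start (-3,4,-3) = (f(1,0),f(0,1),f(1,1))
replace slot 2: 2·((-3)+(-3)) − 4 = -16 → (-3,-16,-3)
replace slot 3: 2·((-3)+(-16)) − (-3) = -35 → (-3,-16,-35)

-3,-16,-35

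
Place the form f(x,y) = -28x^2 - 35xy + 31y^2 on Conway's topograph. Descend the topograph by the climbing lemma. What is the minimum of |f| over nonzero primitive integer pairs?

descent: ρ → (31,35,-28)  [lands on river]
river: ρ → (-28,21,38)
river: ρ → (38,55,-11)
river: ρ → (-11,55,38)
river: ρ → (38,21,-28)
river: ρ → (-28,35,31)
river: ρ → (31,27,-32)
river: ρ → (-32,37,26)
river: ρ → (26,67,-2)
river: ρ → (-2,65,59)
river: ρ → (59,53,-8)
river: ρ → (-8,59,38)
river: ρ → (38,17,-29)
river: ρ → (-29,41,26)
river: ρ → (26,63,-7)
river: ρ → (-7,63,26)
river: ρ → (26,41,-29)
river: ρ → (-29,17,38)
river: ρ → (38,59,-8)
river: ρ → (-8,53,59)
river: ρ → (59,65,-2)
river: ρ → (-2,67,26)
river: ρ → (26,37,-32)
river: ρ → (-32,27,31)
closes: descent 1, river 24
min |a| on river = 2

2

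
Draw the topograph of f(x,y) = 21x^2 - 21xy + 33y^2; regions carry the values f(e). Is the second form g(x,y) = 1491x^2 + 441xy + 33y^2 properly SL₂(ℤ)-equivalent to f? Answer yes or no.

D₁ = -2331, D₂ = -2331
f: translate: b→21 (≡-21 mod 42), so (21,-21,33)→(21,21,33)
f: reduced (well bottom): (21,21,33) with a≤c, −a<b≤a
g: flip: (1491,441,33)→(33,-441,1491)
g: translate: b→21 (≡-441 mod 66), so (33,-441,1491)→(33,21,21)
g: flip: (33,21,21)→(21,-21,33)
g: translate: b→21 (≡-21 mod 42), so (21,-21,33)→(21,21,33)
g: reduced (well bottom): (21,21,33) with a≤c, −a<b≤a
reduced forms (21, 21, 33) vs (21, 21, 33) ⇒ equivalent

yes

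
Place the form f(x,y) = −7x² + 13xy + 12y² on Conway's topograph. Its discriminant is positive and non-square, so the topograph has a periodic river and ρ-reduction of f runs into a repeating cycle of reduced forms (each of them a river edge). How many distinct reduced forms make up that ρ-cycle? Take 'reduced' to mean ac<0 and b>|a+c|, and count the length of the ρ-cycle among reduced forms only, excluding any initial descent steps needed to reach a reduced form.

D = 505, ⌊√D⌋ = 22
river: ρ → (12,11,-8)
river: ρ → (-8,21,2)
river: ρ → (2,19,-18)
river: ρ → (-18,17,3)
river: ρ → (3,19,-12)
river: ρ → (-12,5,10)
river: ρ → (10,15,-7)
river: ρ → (-7,13,12)
ρ-cycle length = 8 (tail of 0 descent steps not counted)

8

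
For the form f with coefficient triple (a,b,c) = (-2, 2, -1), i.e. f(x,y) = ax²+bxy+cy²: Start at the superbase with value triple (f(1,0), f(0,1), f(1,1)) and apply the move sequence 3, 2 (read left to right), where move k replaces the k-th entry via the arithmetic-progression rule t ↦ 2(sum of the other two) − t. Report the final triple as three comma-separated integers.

start (-2,-1,-1) = (f(1,0),f(0,1),f(1,1))
replace slot 3: 2·((-2)+(-1)) − (-1) = -5 → (-2,-1,-5)
replace slot 2: 2·((-2)+(-5)) − (-1) = -13 → (-2,-13,-5)

-2,-13,-5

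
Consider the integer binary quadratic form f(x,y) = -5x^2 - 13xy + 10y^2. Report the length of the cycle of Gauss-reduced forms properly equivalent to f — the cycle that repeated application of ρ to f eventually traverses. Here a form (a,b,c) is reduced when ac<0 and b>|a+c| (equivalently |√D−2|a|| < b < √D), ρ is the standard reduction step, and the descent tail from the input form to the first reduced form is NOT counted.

D = 369, ⌊√D⌋ = 19
descent: ρ → (10,13,-5)  [lands on river]
river: ρ → (-5,17,4)
river: ρ → (4,15,-9)
river: ρ → (-9,3,10)
river: ρ → (10,17,-2)
river: ρ → (-2,19,1)
river: ρ → (1,19,-2)
river: ρ → (-2,17,10)
river: ρ → (10,3,-9)
river: ρ → (-9,15,4)
river: ρ → (4,17,-5)
river: ρ → (-5,13,10)
river: ρ → (10,7,-8)
river: ρ → (-8,9,9)
river: ρ → (9,9,-8)
river: ρ → (-8,7,10)
ρ-cycle length = 16 (tail of 1 descent step not counted)

16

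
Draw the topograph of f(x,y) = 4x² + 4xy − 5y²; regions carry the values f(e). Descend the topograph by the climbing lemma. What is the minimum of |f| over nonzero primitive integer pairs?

river: ρ → (-5,6,3)
river: ρ → (3,6,-5)
river: ρ → (-5,4,4)
river: ρ → (4,4,-5)
closes: descent 0, river 4
min |a| on river = 3

3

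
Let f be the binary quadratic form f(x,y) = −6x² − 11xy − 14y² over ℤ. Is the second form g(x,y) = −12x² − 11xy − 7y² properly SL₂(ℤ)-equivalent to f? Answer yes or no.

D₁ = -215, D₂ = -215
f is negative-definite; reduce −f:
−f: translate: b→-1 (≡11 mod 12), so (6,11,14)→(6,-1,9)
−f: reduced (well bottom): (6,-1,9) with a≤c, −a<b≤a
flip sign back: reduced form of f is (-6,1,-9)
g is negative-definite; reduce −g:
−g: flip: (12,11,7)→(7,-11,12)
−g: translate: b→3 (≡-11 mod 14), so (7,-11,12)→(7,3,8)
−g: reduced (well bottom): (7,3,8) with a≤c, −a<b≤a
flip sign back: reduced form of g is (-7,-3,-8)
reduced forms (-6, 1, -9) vs (-7, -3, -8) ⇒ inequivalent

no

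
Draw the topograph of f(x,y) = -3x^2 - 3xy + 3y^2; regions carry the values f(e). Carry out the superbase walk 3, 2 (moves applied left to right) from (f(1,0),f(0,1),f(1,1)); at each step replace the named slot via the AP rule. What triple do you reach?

start (-3,3,-3) = (f(1,0),f(0,1),f(1,1))
replace slot 3: 2·((-3)+3) − (-3) = 3 → (-3,3,3)
replace slot 2: 2·((-3)+3) − 3 = -3 → (-3,-3,3)

-3,-3,3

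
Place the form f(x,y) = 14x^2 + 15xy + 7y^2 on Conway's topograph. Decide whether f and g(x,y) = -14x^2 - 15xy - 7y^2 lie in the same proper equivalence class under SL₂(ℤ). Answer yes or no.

D₁ = -167, D₂ = -167
f: translate: b→-13 (≡15 mod 28), so (14,15,7)→(14,-13,6)
f: flip: (14,-13,6)→(6,13,14)
f: translate: b→1 (≡13 mod 12), so (6,13,14)→(6,1,7)
f: reduced (well bottom): (6,1,7) with a≤c, −a<b≤a
g is negative-definite; reduce −g:
−g: translate: b→-13 (≡15 mod 28), so (14,15,7)→(14,-13,6)
−g: flip: (14,-13,6)→(6,13,14)
−g: translate: b→1 (≡13 mod 12), so (6,13,14)→(6,1,7)
−g: reduced (well bottom): (6,1,7) with a≤c, −a<b≤a
flip sign back: reduced form of g is (-6,-1,-7)
reduced forms (6, 1, 7) vs (-6, -1, -7) ⇒ inequivalent

no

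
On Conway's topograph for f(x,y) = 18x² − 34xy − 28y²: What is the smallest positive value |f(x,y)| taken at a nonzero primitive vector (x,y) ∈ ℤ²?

descent: ρ → (-28,34,18)  [lands on river]
river: ρ → (18,38,-24)
river: ρ → (-24,10,32)
river: ρ → (32,54,-2)
river: ρ → (-2,54,32)
river: ρ → (32,10,-24)
river: ρ → (-24,38,18)
river: ρ → (18,34,-28)
river: ρ → (-28,22,24)
river: ρ → (24,26,-26)
river: ρ → (-26,26,24)
river: ρ → (24,22,-28)
closes: descent 1, river 12
min |a| on river = 2

2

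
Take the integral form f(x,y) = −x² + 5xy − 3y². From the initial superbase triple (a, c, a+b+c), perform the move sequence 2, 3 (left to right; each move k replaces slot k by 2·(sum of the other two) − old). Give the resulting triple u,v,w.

start (-1,-3,1) = (f(1,0),f(0,1),f(1,1))
replace slot 2: 2·((-1)+1) − (-3) = 3 → (-1,3,1)
replace slot 3: 2·((-1)+3) − 1 = 3 → (-1,3,3)

-1,3,3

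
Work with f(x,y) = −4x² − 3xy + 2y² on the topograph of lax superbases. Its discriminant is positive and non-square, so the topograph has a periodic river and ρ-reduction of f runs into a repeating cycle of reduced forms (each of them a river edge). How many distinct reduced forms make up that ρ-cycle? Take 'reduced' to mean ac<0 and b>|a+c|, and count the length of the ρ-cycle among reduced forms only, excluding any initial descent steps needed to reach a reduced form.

D = 41, ⌊√D⌋ = 6
descent: ρ → (2,3,-4)  [lands on river]
river: ρ → (-4,5,1)
river: ρ → (1,5,-4)
river: ρ → (-4,3,2)
river: ρ → (2,5,-2)
river: ρ → (-2,3,4)
river: ρ → (4,5,-1)
river: ρ → (-1,5,4)
river: ρ → (4,3,-2)
river: ρ → (-2,5,2)
ρ-cycle length = 10 (tail of 1 descent step not counted)

10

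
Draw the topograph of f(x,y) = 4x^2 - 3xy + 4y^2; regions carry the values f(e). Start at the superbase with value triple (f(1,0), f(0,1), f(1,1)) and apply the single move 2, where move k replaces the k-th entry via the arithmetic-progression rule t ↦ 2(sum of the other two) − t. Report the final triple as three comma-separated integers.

start (4,4,5) = (f(1,0),f(0,1),f(1,1))
replace slot 2: 2·(4+5) − 4 = 14 → (4,14,5)

4,14,5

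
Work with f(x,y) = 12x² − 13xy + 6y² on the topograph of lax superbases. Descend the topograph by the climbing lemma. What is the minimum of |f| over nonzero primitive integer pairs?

translate: b→11 (≡-13 mod 24), so (12,-13,6)→(12,11,5)
flip: (12,11,5)→(5,-11,12)
translate: b→-1 (≡-11 mod 10), so (5,-11,12)→(5,-1,6)
reduced (well bottom): (5,-1,6) with a≤c, −a<b≤a
well minimum = a = 5

5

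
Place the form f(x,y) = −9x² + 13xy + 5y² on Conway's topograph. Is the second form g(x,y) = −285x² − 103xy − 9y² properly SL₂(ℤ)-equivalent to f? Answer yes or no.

D₁ = 349, D₂ = 349
river cycle of f (length 18): (5, 17, -3), (-3, 13, 15), (15, 17, -1), (-1, 17, 15), (15, 13, -3), (-3, 17, 5), (5, 13, -9), (-9, 5, 9), (9, 13, -5), (-5, 17, 3), … (8 more)
river cycle of g (length 18): (-9, 13, 5), (5, 17, -3), (-3, 13, 15), (15, 17, -1), (-1, 17, 15), (15, 13, -3), (-3, 17, 5), (5, 13, -9), (-9, 5, 9), (9, 13, -5), … (8 more)
cycles coincide ⇒ equivalent

yes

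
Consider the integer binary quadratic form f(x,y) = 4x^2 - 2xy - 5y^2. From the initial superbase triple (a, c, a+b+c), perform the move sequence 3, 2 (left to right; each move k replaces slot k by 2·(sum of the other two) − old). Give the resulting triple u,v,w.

start (4,-5,-3) = (f(1,0),f(0,1),f(1,1))
replace slot 3: 2·(4+(-5)) − (-3) = 1 → (4,-5,1)
replace slot 2: 2·(4+1) − (-5) = 15 → (4,15,1)

4,15,1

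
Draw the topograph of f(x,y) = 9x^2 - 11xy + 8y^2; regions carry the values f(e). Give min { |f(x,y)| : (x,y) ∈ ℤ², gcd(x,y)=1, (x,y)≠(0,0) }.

translate: b→7 (≡-11 mod 18), so (9,-11,8)→(9,7,6)
flip: (9,7,6)→(6,-7,9)
translate: b→5 (≡-7 mod 12), so (6,-7,9)→(6,5,8)
reduced (well bottom): (6,5,8) with a≤c, −a<b≤a
well minimum = a = 6

6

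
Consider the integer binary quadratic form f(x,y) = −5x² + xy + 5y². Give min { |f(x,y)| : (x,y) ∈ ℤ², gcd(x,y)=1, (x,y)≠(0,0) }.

river: ρ → (5,9,-1)
river: ρ → (-1,9,5)
river: ρ → (5,1,-5)
river: ρ → (-5,9,1)
river: ρ → (1,9,-5)
river: ρ → (-5,1,5)
closes: descent 0, river 6
min |a| on river = 1

1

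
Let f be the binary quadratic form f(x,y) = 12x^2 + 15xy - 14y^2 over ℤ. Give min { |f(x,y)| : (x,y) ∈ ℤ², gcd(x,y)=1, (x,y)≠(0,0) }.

river: ρ → (-14,13,13)
river: ρ → (13,13,-14)
river: ρ → (-14,15,12)
river: ρ → (12,9,-17)
river: ρ → (-17,25,4)
river: ρ → (4,23,-23)
river: ρ → (-23,23,4)
river: ρ → (4,25,-17)
river: ρ → (-17,9,12)
river: ρ → (12,15,-14)
closes: descent 0, river 10
min |a| on river = 4

4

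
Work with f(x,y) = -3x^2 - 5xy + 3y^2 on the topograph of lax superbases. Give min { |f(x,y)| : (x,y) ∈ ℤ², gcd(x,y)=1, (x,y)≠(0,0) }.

descent: ρ → (3,5,-3)  [lands on river]
river: ρ → (-3,7,1)
river: ρ → (1,7,-3)
river: ρ → (-3,5,3)
river: ρ → (3,7,-1)
river: ρ → (-1,7,3)
closes: descent 1, river 6
min |a| on river = 1

1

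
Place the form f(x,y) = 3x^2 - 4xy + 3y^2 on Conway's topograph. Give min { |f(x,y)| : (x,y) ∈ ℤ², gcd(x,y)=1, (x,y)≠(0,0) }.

translate: b→2 (≡-4 mod 6), so (3,-4,3)→(3,2,2)
flip: (3,2,2)→(2,-2,3)
translate: b→2 (≡-2 mod 4), so (2,-2,3)→(2,2,3)
reduced (well bottom): (2,2,3) with a≤c, −a<b≤a
well minimum = a = 2

2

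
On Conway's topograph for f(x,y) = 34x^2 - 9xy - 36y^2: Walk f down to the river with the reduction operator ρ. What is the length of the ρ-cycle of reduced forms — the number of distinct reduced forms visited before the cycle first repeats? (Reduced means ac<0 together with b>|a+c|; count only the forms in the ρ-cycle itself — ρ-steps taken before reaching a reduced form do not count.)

D = 4977, ⌊√D⌋ = 70
descent: ρ → (-36,9,34)  [lands on river]
river: ρ → (34,59,-11)
river: ρ → (-11,51,54)
river: ρ → (54,57,-8)
river: ρ → (-8,55,61)
river: ρ → (61,67,-2)
river: ρ → (-2,69,27)
river: ρ → (27,39,-32)
river: ρ → (-32,25,34)
river: ρ → (34,43,-23)
river: ρ → (-23,49,28)
river: ρ → (28,63,-9)
river: ρ → (-9,63,28)
river: ρ → (28,49,-23)
river: ρ → (-23,43,34)
river: ρ → (34,25,-32)
river: ρ → (-32,39,27)
river: ρ → (27,69,-2)
river: ρ → (-2,67,61)
river: ρ → (61,55,-8)
river: ρ → (-8,57,54)
river: ρ → (54,51,-11)
river: ρ → (-11,59,34)
river: ρ → (34,9,-36)
river: ρ → (-36,63,7)
river: ρ → (7,63,-36)
ρ-cycle length = 26 (tail of 1 descent step not counted)

26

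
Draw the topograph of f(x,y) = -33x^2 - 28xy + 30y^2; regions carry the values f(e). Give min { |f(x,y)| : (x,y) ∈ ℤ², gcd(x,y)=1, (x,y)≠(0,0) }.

descent: ρ → (30,28,-33)  [lands on river]
river: ρ → (-33,38,25)
river: ρ → (25,62,-9)
river: ρ → (-9,64,18)
river: ρ → (18,44,-39)
river: ρ → (-39,34,23)
river: ρ → (23,58,-15)
river: ρ → (-15,62,15)
river: ρ → (15,58,-23)
river: ρ → (-23,34,39)
river: ρ → (39,44,-18)
river: ρ → (-18,64,9)
river: ρ → (9,62,-25)
river: ρ → (-25,38,33)
river: ρ → (33,28,-30)
river: ρ → (-30,32,31)
river: ρ → (31,30,-31)
river: ρ → (-31,32,30)
closes: descent 1, river 18
min |a| on river = 9

9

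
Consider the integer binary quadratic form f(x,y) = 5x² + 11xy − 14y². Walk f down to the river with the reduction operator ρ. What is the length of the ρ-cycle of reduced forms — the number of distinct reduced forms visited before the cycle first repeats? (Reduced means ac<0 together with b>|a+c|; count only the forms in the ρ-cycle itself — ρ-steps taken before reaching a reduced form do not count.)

D = 401, ⌊√D⌋ = 20
river: ρ → (-14,17,2)
river: ρ → (2,19,-5)
river: ρ → (-5,11,14)
river: ρ → (14,17,-2)
river: ρ → (-2,19,5)
river: ρ → (5,11,-14)
ρ-cycle length = 6 (tail of 0 descent steps not counted)

6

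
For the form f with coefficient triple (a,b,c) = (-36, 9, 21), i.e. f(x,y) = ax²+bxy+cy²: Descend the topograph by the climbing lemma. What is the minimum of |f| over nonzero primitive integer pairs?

descent: ρ → (21,33,-24)  [lands on river]
river: ρ → (-24,15,30)
river: ρ → (30,45,-9)
river: ρ → (-9,45,30)
river: ρ → (30,15,-24)
river: ρ → (-24,33,21)
river: ρ → (21,51,-6)
river: ρ → (-6,45,45)
river: ρ → (45,45,-6)
river: ρ → (-6,51,21)
closes: descent 1, river 10
min |a| on river = 6

6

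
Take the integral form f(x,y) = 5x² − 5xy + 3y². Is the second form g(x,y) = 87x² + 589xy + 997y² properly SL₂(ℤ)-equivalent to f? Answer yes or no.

D₁ = -35, D₂ = -35
f: translate: b→5 (≡-5 mod 10), so (5,-5,3)→(5,5,3)
f: flip: (5,5,3)→(3,-5,5)
f: translate: b→1 (≡-5 mod 6), so (3,-5,5)→(3,1,3)
f: reduced (well bottom): (3,1,3) with a≤c, −a<b≤a
g: translate: b→67 (≡589 mod 174), so (87,589,997)→(87,67,13)
g: flip: (87,67,13)→(13,-67,87)
g: translate: b→11 (≡-67 mod 26), so (13,-67,87)→(13,11,3)
g: flip: (13,11,3)→(3,-11,13)
g: translate: b→1 (≡-11 mod 6), so (3,-11,13)→(3,1,3)
g: reduced (well bottom): (3,1,3) with a≤c, −a<b≤a
reduced forms (3, 1, 3) vs (3, 1, 3) ⇒ equivalent

yes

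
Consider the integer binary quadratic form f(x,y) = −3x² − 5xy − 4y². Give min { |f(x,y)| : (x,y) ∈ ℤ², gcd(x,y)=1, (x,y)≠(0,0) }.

translate: b→-1 (≡5 mod 6), so (3,5,4)→(3,-1,2)
flip: (3,-1,2)→(2,1,3)
reduced (well bottom): (2,1,3) with a≤c, −a<b≤a
well minimum |f| = |-2| = 2 (negative-definite)

2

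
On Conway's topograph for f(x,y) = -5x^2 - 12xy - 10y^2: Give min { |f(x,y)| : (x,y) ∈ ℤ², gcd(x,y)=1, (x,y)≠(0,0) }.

translate: b→2 (≡12 mod 10), so (5,12,10)→(5,2,3)
flip: (5,2,3)→(3,-2,5)
reduced (well bottom): (3,-2,5) with a≤c, −a<b≤a
well minimum |f| = |-3| = 3 (negative-definite)

3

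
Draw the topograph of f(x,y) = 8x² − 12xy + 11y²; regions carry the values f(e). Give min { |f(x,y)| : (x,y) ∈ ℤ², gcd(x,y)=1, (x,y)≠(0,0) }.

translate: b→4 (≡-12 mod 16), so (8,-12,11)→(8,4,7)
flip: (8,4,7)→(7,-4,8)
reduced (well bottom): (7,-4,8) with a≤c, −a<b≤a
well minimum = a = 7

7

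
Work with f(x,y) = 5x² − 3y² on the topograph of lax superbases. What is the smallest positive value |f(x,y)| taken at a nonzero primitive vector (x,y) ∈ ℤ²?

descent: ρ → (-3,6,2)  [lands on river]
river: ρ → (2,6,-3)
closes: descent 1, river 2
min |a| on river = 2

2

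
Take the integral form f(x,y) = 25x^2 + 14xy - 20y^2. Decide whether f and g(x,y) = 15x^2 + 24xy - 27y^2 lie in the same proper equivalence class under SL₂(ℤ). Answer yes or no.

D₁ = 2196, D₂ = 2196
river cycle of f (length 18): (-20, 26, 19), (19, 12, -27), (-27, 42, 4), (4, 46, -5), (-5, 44, 13), (13, 34, -20), (-20, 46, 1), (1, 46, -20), (-20, 34, 13), (13, 44, -5), … (8 more)
river cycle of g (length 22): (-27, 30, 12), (12, 42, -9), (-9, 30, 36), (36, 42, -3), (-3, 42, 36), (36, 30, -9), (-9, 42, 12), (12, 30, -27), (-27, 24, 15), (15, 36, -15), … (12 more)
cycles differ ⇒ inequivalent

no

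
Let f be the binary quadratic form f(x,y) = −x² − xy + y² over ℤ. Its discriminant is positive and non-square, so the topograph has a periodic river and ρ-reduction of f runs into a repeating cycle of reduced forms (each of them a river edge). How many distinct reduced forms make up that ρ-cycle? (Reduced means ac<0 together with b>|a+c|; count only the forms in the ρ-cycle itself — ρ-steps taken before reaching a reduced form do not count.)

D = 5, ⌊√D⌋ = 2
descent: ρ → (1,1,-1)  [lands on river]
river: ρ → (-1,1,1)
ρ-cycle length = 2 (tail of 1 descent step not counted)

2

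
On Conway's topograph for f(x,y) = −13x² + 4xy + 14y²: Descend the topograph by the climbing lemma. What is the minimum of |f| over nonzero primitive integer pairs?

river: ρ → (14,24,-3)
river: ρ → (-3,24,14)
river: ρ → (14,4,-13)
river: ρ → (-13,22,5)
river: ρ → (5,18,-21)
river: ρ → (-21,24,2)
river: ρ → (2,24,-21)
river: ρ → (-21,18,5)
river: ρ → (5,22,-13)
river: ρ → (-13,4,14)
closes: descent 0, river 10
min |a| on river = 2

2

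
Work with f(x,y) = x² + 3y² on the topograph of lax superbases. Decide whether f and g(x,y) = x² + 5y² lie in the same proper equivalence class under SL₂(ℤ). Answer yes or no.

D₁ = -12, D₂ = -20
discriminants differ ⇒ not SL₂(ℤ)-equivalent

no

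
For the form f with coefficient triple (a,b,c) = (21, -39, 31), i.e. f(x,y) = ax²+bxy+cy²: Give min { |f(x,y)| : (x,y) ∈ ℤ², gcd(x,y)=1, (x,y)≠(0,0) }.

translate: b→3 (≡-39 mod 42), so (21,-39,31)→(21,3,13)
flip: (21,3,13)→(13,-3,21)
reduced (well bottom): (13,-3,21) with a≤c, −a<b≤a
well minimum = a = 13

13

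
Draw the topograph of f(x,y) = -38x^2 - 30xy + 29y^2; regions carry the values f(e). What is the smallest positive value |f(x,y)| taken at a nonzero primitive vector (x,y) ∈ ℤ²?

descent: ρ → (29,30,-38)  [lands on river]
river: ρ → (-38,46,21)
river: ρ → (21,38,-46)
river: ρ → (-46,54,13)
river: ρ → (13,50,-54)
river: ρ → (-54,58,9)
river: ρ → (9,68,-19)
river: ρ → (-19,46,42)
river: ρ → (42,38,-23)
river: ρ → (-23,54,26)
river: ρ → (26,50,-27)
river: ρ → (-27,58,18)
river: ρ → (18,50,-39)
river: ρ → (-39,28,29)
closes: descent 1, river 14
min |a| on river = 9

9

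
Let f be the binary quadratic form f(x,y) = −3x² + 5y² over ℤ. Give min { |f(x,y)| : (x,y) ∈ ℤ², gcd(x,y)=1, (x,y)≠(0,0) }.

descent: ρ → (5,0,-3)
descent: ρ → (-3,6,2)  [lands on river]
river: ρ → (2,6,-3)
closes: descent 2, river 2
min |a| on river = 2

2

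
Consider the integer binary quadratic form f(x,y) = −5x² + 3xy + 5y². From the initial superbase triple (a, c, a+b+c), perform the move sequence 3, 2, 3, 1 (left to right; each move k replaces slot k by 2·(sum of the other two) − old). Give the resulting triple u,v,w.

start (-5,5,3) = (f(1,0),f(0,1),f(1,1))
replace slot 3: 2·((-5)+5) − 3 = -3 → (-5,5,-3)
replace slot 2: 2·((-5)+(-3)) − 5 = -21 → (-5,-21,-3)
replace slot 3: 2·((-5)+(-21)) − (-3) = -49 → (-5,-21,-49)
replace slot 1: 2·((-21)+(-49)) − (-5) = -135 → (-135,-21,-49)

-135,-21,-49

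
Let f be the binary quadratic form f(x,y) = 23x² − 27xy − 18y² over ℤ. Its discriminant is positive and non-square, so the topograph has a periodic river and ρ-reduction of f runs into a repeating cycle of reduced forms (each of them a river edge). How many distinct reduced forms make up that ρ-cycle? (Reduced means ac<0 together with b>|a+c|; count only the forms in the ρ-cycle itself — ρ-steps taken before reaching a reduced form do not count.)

D = 2385, ⌊√D⌋ = 48
descent: ρ → (-18,27,23)  [lands on river]
river: ρ → (23,19,-22)
river: ρ → (-22,25,20)
river: ρ → (20,15,-27)
river: ρ → (-27,39,8)
river: ρ → (8,41,-22)
river: ρ → (-22,47,2)
river: ρ → (2,45,-45)
river: ρ → (-45,45,2)
river: ρ → (2,47,-22)
river: ρ → (-22,41,8)
river: ρ → (8,39,-27)
river: ρ → (-27,15,20)
river: ρ → (20,25,-22)
river: ρ → (-22,19,23)
river: ρ → (23,27,-18)
river: ρ → (-18,45,5)
river: ρ → (5,45,-18)
ρ-cycle length = 18 (tail of 1 descent step not counted)

18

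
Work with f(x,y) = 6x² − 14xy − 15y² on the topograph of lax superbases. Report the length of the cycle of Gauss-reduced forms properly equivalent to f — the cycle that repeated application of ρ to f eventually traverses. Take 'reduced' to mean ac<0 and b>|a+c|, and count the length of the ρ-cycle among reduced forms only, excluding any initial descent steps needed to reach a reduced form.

D = 556, ⌊√D⌋ = 23
descent: ρ → (-15,14,6)  [lands on river]
river: ρ → (6,22,-3)
river: ρ → (-3,20,13)
river: ρ → (13,6,-10)
river: ρ → (-10,14,9)
river: ρ → (9,22,-2)
river: ρ → (-2,22,9)
river: ρ → (9,14,-10)
river: ρ → (-10,6,13)
river: ρ → (13,20,-3)
river: ρ → (-3,22,6)
river: ρ → (6,14,-15)
river: ρ → (-15,16,5)
river: ρ → (5,14,-18)
river: ρ → (-18,22,1)
river: ρ → (1,22,-18)
river: ρ → (-18,14,5)
river: ρ → (5,16,-15)
ρ-cycle length = 18 (tail of 1 descent step not counted)

18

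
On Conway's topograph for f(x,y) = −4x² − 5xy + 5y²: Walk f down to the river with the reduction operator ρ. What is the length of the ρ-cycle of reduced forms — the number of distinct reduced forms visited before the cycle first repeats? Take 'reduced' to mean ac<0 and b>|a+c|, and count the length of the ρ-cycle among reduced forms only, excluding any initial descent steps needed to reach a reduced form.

D = 105, ⌊√D⌋ = 10
descent: ρ → (5,5,-4)  [lands on river]
river: ρ → (-4,3,6)
river: ρ → (6,9,-1)
river: ρ → (-1,9,6)
river: ρ → (6,3,-4)
river: ρ → (-4,5,5)
ρ-cycle length = 6 (tail of 1 descent step not counted)

6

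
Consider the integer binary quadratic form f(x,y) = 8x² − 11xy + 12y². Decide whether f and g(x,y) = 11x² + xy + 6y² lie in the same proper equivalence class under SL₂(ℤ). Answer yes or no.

D₁ = -263, D₂ = -263
f: translate: b→5 (≡-11 mod 16), so (8,-11,12)→(8,5,9)
f: reduced (well bottom): (8,5,9) with a≤c, −a<b≤a
g: flip: (11,1,6)→(6,-1,11)
g: reduced (well bottom): (6,-1,11) with a≤c, −a<b≤a
reduced forms (8, 5, 9) vs (6, -1, 11) ⇒ inequivalent

no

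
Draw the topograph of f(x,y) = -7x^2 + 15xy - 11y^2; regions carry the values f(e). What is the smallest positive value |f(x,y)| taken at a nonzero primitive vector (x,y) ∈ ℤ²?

translate: b→-1 (≡-15 mod 14), so (7,-15,11)→(7,-1,3)
flip: (7,-1,3)→(3,1,7)
reduced (well bottom): (3,1,7) with a≤c, −a<b≤a
well minimum |f| = |-3| = 3 (negative-definite)

3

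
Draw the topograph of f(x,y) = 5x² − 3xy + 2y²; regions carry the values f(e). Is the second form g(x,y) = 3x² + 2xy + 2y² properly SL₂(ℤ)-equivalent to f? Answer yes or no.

D₁ = -31, D₂ = -20
discriminants differ ⇒ not SL₂(ℤ)-equivalent

no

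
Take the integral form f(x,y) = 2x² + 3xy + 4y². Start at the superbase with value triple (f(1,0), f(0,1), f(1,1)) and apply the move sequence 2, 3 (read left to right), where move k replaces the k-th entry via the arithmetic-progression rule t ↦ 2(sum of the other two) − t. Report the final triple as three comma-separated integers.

start (2,4,9) = (f(1,0),f(0,1),f(1,1))
replace slot 2: 2·(2+9) − 4 = 18 → (2,18,9)
replace slot 3: 2·(2+18) − 9 = 31 → (2,18,31)

2,18,31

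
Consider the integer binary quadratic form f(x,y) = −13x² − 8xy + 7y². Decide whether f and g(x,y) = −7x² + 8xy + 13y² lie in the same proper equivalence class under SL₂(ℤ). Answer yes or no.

D₁ = 428, D₂ = 428
river cycle of f (length 6): (7, 8, -13), (-13, 18, 2), (2, 18, -13), (-13, 8, 7), (7, 20, -1), (-1, 20, 7)
river cycle of g (length 6): (13, 18, -2), (-2, 18, 13), (13, 8, -7), (-7, 20, 1), (1, 20, -7), (-7, 8, 13)
cycles differ ⇒ inequivalent

no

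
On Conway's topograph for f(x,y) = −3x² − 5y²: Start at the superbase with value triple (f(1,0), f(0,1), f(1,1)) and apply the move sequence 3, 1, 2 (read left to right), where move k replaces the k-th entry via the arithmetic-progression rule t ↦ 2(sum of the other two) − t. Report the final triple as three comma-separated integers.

start (-3,-5,-8) = (f(1,0),f(0,1),f(1,1))
replace slot 3: 2·((-3)+(-5)) − (-8) = -8 → (-3,-5,-8)
replace slot 1: 2·((-5)+(-8)) − (-3) = -23 → (-23,-5,-8)
replace slot 2: 2·((-23)+(-8)) − (-5) = -57 → (-23,-57,-8)

-23,-57,-8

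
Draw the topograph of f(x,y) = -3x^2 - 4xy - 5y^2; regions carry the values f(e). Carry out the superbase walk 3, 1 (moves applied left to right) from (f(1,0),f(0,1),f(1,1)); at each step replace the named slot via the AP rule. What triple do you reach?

start (-3,-5,-12) = (f(1,0),f(0,1),f(1,1))
replace slot 3: 2·((-3)+(-5)) − (-12) = -4 → (-3,-5,-4)
replace slot 1: 2·((-5)+(-4)) − (-3) = -15 → (-15,-5,-4)

-15,-5,-4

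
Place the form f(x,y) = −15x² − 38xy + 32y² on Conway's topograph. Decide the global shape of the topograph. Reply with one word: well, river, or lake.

D = b²−4ac = (-38)² − 4·(-15)·32 = 3364
D = 58² is a perfect square ⇒ form factors over ℤ ⇒ lakes

lake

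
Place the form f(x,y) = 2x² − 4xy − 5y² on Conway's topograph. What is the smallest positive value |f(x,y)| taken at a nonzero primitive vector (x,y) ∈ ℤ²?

descent: ρ → (-5,4,2)  [lands on river]
river: ρ → (2,4,-5)
river: ρ → (-5,6,1)
river: ρ → (1,6,-5)
closes: descent 1, river 4
min |a| on river = 1

1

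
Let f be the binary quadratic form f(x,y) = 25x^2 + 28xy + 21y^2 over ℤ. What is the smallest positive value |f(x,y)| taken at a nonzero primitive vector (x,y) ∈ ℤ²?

translate: b→-22 (≡28 mod 50), so (25,28,21)→(25,-22,18)
flip: (25,-22,18)→(18,22,25)
translate: b→-14 (≡22 mod 36), so (18,22,25)→(18,-14,21)
reduced (well bottom): (18,-14,21) with a≤c, −a<b≤a
well minimum = a = 18

18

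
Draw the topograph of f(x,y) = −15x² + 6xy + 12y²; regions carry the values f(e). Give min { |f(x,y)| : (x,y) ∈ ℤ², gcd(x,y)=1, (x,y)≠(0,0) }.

river: ρ → (12,18,-9)
river: ρ → (-9,18,12)
river: ρ → (12,6,-15)
river: ρ → (-15,24,3)
river: ρ → (3,24,-15)
river: ρ → (-15,6,12)
closes: descent 0, river 6
min |a| on river = 3

3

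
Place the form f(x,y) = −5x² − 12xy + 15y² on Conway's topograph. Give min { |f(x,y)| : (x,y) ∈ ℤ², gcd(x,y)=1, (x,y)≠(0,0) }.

descent: ρ → (15,12,-5)  [lands on river]
river: ρ → (-5,18,6)
river: ρ → (6,18,-5)
river: ρ → (-5,12,15)
river: ρ → (15,18,-2)
river: ρ → (-2,18,15)
closes: descent 1, river 6
min |a| on river = 2

2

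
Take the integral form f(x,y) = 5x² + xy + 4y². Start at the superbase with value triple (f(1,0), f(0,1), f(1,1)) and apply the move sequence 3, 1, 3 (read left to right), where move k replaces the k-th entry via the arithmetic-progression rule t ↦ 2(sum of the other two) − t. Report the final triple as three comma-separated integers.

start (5,4,10) = (f(1,0),f(0,1),f(1,1))
replace slot 3: 2·(5+4) − 10 = 8 → (5,4,8)
replace slot 1: 2·(4+8) − 5 = 19 → (19,4,8)
replace slot 3: 2·(19+4) − 8 = 38 → (19,4,38)

19,4,38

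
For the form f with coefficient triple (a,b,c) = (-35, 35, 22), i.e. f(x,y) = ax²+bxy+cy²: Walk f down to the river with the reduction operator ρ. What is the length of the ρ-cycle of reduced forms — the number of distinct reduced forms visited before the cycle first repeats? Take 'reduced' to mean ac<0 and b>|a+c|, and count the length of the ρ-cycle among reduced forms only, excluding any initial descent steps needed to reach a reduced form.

D = 4305, ⌊√D⌋ = 65
river: ρ → (22,53,-17)
river: ρ → (-17,49,28)
river: ρ → (28,63,-3)
river: ρ → (-3,63,28)
river: ρ → (28,49,-17)
river: ρ → (-17,53,22)
river: ρ → (22,35,-35)
river: ρ → (-35,35,22)
ρ-cycle length = 8 (tail of 0 descent steps not counted)

8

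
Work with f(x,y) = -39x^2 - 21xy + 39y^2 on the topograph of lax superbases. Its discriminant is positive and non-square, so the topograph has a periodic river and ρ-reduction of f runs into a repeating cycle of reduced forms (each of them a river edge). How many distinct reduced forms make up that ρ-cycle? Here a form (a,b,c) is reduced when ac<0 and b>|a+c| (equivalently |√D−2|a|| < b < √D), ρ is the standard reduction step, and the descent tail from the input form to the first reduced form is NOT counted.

D = 6525, ⌊√D⌋ = 80
descent: ρ → (39,21,-39)  [lands on river]
river: ρ → (-39,57,21)
river: ρ → (21,69,-21)
river: ρ → (-21,57,39)
ρ-cycle length = 4 (tail of 1 descent step not counted)

4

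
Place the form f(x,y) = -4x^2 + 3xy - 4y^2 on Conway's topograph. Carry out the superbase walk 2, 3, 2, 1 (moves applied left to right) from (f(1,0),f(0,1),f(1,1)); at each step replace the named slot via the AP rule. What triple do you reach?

start (-4,-4,-5) = (f(1,0),f(0,1),f(1,1))
replace slot 2: 2·((-4)+(-5)) − (-4) = -14 → (-4,-14,-5)
replace slot 3: 2·((-4)+(-14)) − (-5) = -31 → (-4,-14,-31)
replace slot 2: 2·((-4)+(-31)) − (-14) = -56 → (-4,-56,-31)
replace slot 1: 2·((-56)+(-31)) − (-4) = -170 → (-170,-56,-31)

-170,-56,-31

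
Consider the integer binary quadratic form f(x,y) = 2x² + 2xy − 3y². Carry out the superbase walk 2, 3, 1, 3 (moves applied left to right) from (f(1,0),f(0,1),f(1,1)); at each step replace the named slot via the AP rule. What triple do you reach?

start (2,-3,1) = (f(1,0),f(0,1),f(1,1))
replace slot 2: 2·(2+1) − (-3) = 9 → (2,9,1)
replace slot 3: 2·(2+9) − 1 = 21 → (2,9,21)
replace slot 1: 2·(9+21) − 2 = 58 → (58,9,21)
replace slot 3: 2·(58+9) − 21 = 113 → (58,9,113)

58,9,113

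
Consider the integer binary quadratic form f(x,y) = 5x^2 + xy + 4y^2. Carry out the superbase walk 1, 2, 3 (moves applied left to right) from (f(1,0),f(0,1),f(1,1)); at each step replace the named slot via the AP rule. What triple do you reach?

start (5,4,10) = (f(1,0),f(0,1),f(1,1))
replace slot 1: 2·(4+10) − 5 = 23 → (23,4,10)
replace slot 2: 2·(23+10) − 4 = 62 → (23,62,10)
replace slot 3: 2·(23+62) − 10 = 160 → (23,62,160)

23,62,160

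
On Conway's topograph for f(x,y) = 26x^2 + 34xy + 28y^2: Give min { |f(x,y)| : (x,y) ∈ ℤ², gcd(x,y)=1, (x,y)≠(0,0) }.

translate: b→-18 (≡34 mod 52), so (26,34,28)→(26,-18,20)
flip: (26,-18,20)→(20,18,26)
reduced (well bottom): (20,18,26) with a≤c, −a<b≤a
well minimum = a = 20

20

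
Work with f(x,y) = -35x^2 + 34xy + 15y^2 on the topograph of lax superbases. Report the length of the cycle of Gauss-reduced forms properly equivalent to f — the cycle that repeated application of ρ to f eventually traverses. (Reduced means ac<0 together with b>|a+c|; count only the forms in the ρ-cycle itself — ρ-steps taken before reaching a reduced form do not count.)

D = 3256, ⌊√D⌋ = 57
river: ρ → (15,56,-2)
river: ρ → (-2,56,15)
river: ρ → (15,34,-35)
river: ρ → (-35,36,14)
river: ρ → (14,48,-17)
river: ρ → (-17,54,5)
river: ρ → (5,56,-6)
river: ρ → (-6,52,23)
river: ρ → (23,40,-18)
river: ρ → (-18,32,31)
river: ρ → (31,30,-19)
river: ρ → (-19,46,15)
river: ρ → (15,44,-22)
river: ρ → (-22,44,15)
river: ρ → (15,46,-19)
river: ρ → (-19,30,31)
river: ρ → (31,32,-18)
river: ρ → (-18,40,23)
river: ρ → (23,52,-6)
river: ρ → (-6,56,5)
river: ρ → (5,54,-17)
river: ρ → (-17,48,14)
river: ρ → (14,36,-35)
river: ρ → (-35,34,15)
ρ-cycle length = 24 (tail of 0 descent steps not counted)

24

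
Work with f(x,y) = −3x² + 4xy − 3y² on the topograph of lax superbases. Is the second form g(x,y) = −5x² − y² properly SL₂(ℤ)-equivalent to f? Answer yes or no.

D₁ = -20, D₂ = -20
f is negative-definite; reduce −f:
−f: translate: b→2 (≡-4 mod 6), so (3,-4,3)→(3,2,2)
−f: flip: (3,2,2)→(2,-2,3)
−f: translate: b→2 (≡-2 mod 4), so (2,-2,3)→(2,2,3)
−f: reduced (well bottom): (2,2,3) with a≤c, −a<b≤a
flip sign back: reduced form of f is (-2,-2,-3)
g is negative-definite; reduce −g:
−g: flip: (5,0,1)→(1,0,5)
−g: reduced (well bottom): (1,0,5) with a≤c, −a<b≤a
flip sign back: reduced form of g is (-1,0,-5)
reduced forms (-2, -2, -3) vs (-1, 0, -5) ⇒ inequivalent

no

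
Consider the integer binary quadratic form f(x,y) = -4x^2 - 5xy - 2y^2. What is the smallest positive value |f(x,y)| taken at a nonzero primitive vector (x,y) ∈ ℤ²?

translate: b→-3 (≡5 mod 8), so (4,5,2)→(4,-3,1)
flip: (4,-3,1)→(1,3,4)
translate: b→1 (≡3 mod 2), so (1,3,4)→(1,1,2)
reduced (well bottom): (1,1,2) with a≤c, −a<b≤a
well minimum |f| = |-1| = 1 (negative-definite)

1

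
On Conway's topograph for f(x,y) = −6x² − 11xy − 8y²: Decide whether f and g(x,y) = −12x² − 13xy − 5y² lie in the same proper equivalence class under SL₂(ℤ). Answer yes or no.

D₁ = -71, D₂ = -71
f is negative-definite; reduce −f:
−f: translate: b→-1 (≡11 mod 12), so (6,11,8)→(6,-1,3)
−f: flip: (6,-1,3)→(3,1,6)
−f: reduced (well bottom): (3,1,6) with a≤c, −a<b≤a
flip sign back: reduced form of f is (-3,-1,-6)
g is negative-definite; reduce −g:
−g: translate: b→-11 (≡13 mod 24), so (12,13,5)→(12,-11,4)
−g: flip: (12,-11,4)→(4,11,12)
−g: translate: b→3 (≡11 mod 8), so (4,11,12)→(4,3,5)
−g: reduced (well bottom): (4,3,5) with a≤c, −a<b≤a
flip sign back: reduced form of g is (-4,-3,-5)
reduced forms (-3, -1, -6) vs (-4, -3, -5) ⇒ inequivalent

no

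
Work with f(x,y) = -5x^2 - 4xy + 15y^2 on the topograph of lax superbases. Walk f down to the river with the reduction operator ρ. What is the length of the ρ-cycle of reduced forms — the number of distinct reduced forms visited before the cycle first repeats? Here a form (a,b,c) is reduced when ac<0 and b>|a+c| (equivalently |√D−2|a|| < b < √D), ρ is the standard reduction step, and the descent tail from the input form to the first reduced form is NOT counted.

D = 316, ⌊√D⌋ = 17
descent: ρ → (15,4,-5)
descent: ρ → (-5,16,3)  [lands on river]
river: ρ → (3,14,-10)
river: ρ → (-10,6,7)
river: ρ → (7,8,-9)
river: ρ → (-9,10,6)
river: ρ → (6,14,-5)
ρ-cycle length = 6 (tail of 2 descent steps not counted)

6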